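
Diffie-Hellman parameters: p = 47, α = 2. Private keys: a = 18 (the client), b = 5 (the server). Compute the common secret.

12

The client sends A = α^a mod p = 2^18 mod 47.
2^1 ≡ 2 (mod 47)
2^2 = (2^1)^2 ≡ 2^2 = 4 ≡ 4 (mod 47)
2^4 = (2^2)^2 ≡ 4^2 = 16 ≡ 16 (mod 47)
2^8 = (2^4)^2 ≡ 16^2 = 256 ≡ 21 (mod 47)
2^16 = (2^8)^2 ≡ 21^2 = 441 ≡ 18 (mod 47)
2^18 = 2^16 · 2^2 ≡ 18 · 4 ≡ 25 (mod 47).
So A = 25. The server then computes K = A^b mod p = 25^5 mod 47.
25^1 ≡ 25 (mod 47)
25^2 = (25^1)^2 ≡ 25^2 = 625 ≡ 14 (mod 47)
25^4 = (25^2)^2 ≡ 14^2 = 196 ≡ 8 (mod 47)
25^5 = 25^4 · 25^1 ≡ 8 · 25 ≡ 12 (mod 47).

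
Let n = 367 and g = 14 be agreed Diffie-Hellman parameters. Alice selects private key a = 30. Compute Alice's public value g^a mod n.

258

Public value = 14^30 mod 367.
14^1 ≡ 14 (mod 367)
14^2 = (14^1)^2 ≡ 14^2 = 196 ≡ 196 (mod 367)
14^4 = (14^2)^2 ≡ 196^2 = 38416 ≡ 248 (mod 367)
14^8 = (14^4)^2 ≡ 248^2 = 61504 ≡ 215 (mod 367)
14^16 = (14^8)^2 ≡ 215^2 = 46225 ≡ 350 (mod 367)
14^30 = 14^16 · 14^8 · 14^4 · 14^2 ≡ 350 · 215 · 248 · 196 ≡ 258 (mod 367).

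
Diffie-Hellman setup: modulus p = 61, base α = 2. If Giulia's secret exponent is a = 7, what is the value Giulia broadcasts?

6

Public value = 2^7 (mod 61).
2^1 ≡ 2 (mod 61)
2^2 = (2^1)^2 ≡ 2^2 = 4 ≡ 4 (mod 61)
2^4 = (2^2)^2 ≡ 4^2 = 16 ≡ 16 (mod 61)
2^7 = 2^4 · 2^2 · 2^1 ≡ 16 · 4 · 2 ≡ 6 (mod 61).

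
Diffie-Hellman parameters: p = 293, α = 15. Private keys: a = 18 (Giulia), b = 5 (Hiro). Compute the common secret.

Hiro sends B = α^b mod p = 15^5 mod 293.
15^1 ≡ 15 (mod 293)
15^2 = (15^1)^2 ≡ 15^2 = 225 ≡ 225 (mod 293)
15^4 = (15^2)^2 ≡ 225^2 = 50625 ≡ 229 (mod 293)
15^5 = 15^4 · 15^1 ≡ 229 · 15 ≡ 212 (mod 293).
So B = 212. Giulia then computes K = B^a mod p = 212^18 mod 293.
212^1 ≡ 212 (mod 293)
212^2 = (212^1)^2 ≡ 212^2 = 44944 ≡ 115 (mod 293)
212^4 = (212^2)^2 ≡ 115^2 = 13225 ≡ 40 (mod 293)
212^8 = (212^4)^2 ≡ 40^2 = 1600 ≡ 135 (mod 293)
212^16 = (212^8)^2 ≡ 135^2 = 18225 ≡ 59 (mod 293)
212^18 = 212^16 · 212^2 ≡ 59 · 115 ≡ 46 (mod 293).

46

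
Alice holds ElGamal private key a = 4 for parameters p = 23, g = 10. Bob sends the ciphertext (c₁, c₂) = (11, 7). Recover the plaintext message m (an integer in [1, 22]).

Shared mask s = c₁^a mod p = 11^4 mod 23.
11^1 ≡ 11 (mod 23)
11^2 = (11^1)^2 ≡ 11^2 = 121 ≡ 6 (mod 23)
11^4 = (11^2)^2 ≡ 6^2 = 36 ≡ 13 (mod 23)
So s = 13; s⁻¹ ≡ 16 (mod 23).
m = c₂ · s⁻¹ mod 23 = 7 · 16 mod 23 = 20.

20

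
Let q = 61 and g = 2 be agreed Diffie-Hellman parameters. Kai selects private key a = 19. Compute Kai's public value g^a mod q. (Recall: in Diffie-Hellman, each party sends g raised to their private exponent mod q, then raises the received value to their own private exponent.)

54

Public value = 2^19 mod 61.
2^1 ≡ 2 (mod 61)
2^2 = (2^1)^2 ≡ 2^2 = 4 ≡ 4 (mod 61)
2^4 = (2^2)^2 ≡ 4^2 = 16 ≡ 16 (mod 61)
2^8 = (2^4)^2 ≡ 16^2 = 256 ≡ 12 (mod 61)
2^16 = (2^8)^2 ≡ 12^2 = 144 ≡ 22 (mod 61)
2^19 = 2^16 · 2^2 · 2^1 ≡ 22 · 4 · 2 ≡ 54 (mod 61).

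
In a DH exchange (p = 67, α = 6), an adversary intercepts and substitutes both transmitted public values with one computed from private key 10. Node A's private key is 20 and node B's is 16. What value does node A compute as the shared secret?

36

Node A receives an adversary's public value M = 6^10 mod 67 instead of the honest one.
6^1 ≡ 6 (mod 67)
6^2 = (6^1)^2 ≡ 6^2 = 36 ≡ 36 (mod 67)
6^4 = (6^2)^2 ≡ 36^2 = 1296 ≡ 23 (mod 67)
6^8 = (6^4)^2 ≡ 23^2 = 529 ≡ 60 (mod 67)
6^10 = 6^8 · 6^2 ≡ 60 · 36 ≡ 16 (mod 67).
So M = 16. Node A computes K = M^20 mod 67.
16^1 ≡ 16 (mod 67)
16^2 = (16^1)^2 ≡ 16^2 = 256 ≡ 55 (mod 67)
16^4 = (16^2)^2 ≡ 55^2 = 3025 ≡ 10 (mod 67)
16^8 = (16^4)^2 ≡ 10^2 = 100 ≡ 33 (mod 67)
16^16 = (16^8)^2 ≡ 33^2 = 1089 ≡ 17 (mod 67)
16^20 = 16^16 · 16^4 ≡ 17 · 10 ≡ 36 (mod 67).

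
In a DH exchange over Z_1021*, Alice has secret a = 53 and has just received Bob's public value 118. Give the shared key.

370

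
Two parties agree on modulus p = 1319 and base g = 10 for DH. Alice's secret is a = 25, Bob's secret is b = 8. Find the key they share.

Bob sends B = g^b mod p = 10^8 mod 1319.
10^1 ≡ 10 (mod 1319)
10^2 = (10^1)^2 ≡ 10^2 = 100 ≡ 100 (mod 1319)
10^4 = (10^2)^2 ≡ 100^2 = 10000 ≡ 767 (mod 1319)
10^8 = (10^4)^2 ≡ 767^2 = 588289 ≡ 15 (mod 1319)
So B = 15. Alice then computes K = B^a mod p = 15^25 mod 1319.
15^1 ≡ 15 (mod 1319)
15^2 = (15^1)^2 ≡ 15^2 = 225 ≡ 225 (mod 1319)
15^4 = (15^2)^2 ≡ 225^2 = 50625 ≡ 503 (mod 1319)
15^8 = (15^4)^2 ≡ 503^2 = 253009 ≡ 1080 (mod 1319)
15^16 = (15^8)^2 ≡ 1080^2 = 1166400 ≡ 404 (mod 1319)
15^25 = 15^16 · 15^8 · 15^1 ≡ 404 · 1080 · 15 ≡ 1241 (mod 1319).

1241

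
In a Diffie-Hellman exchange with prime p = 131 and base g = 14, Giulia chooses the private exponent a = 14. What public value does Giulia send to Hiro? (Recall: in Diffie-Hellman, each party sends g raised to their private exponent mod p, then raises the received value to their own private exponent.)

Public value = 14^14 mod 131.
14^1 ≡ 14 (mod 131)
14^2 = (14^1)^2 ≡ 14^2 = 196 ≡ 65 (mod 131)
14^4 = (14^2)^2 ≡ 65^2 = 4225 ≡ 33 (mod 131)
14^8 = (14^4)^2 ≡ 33^2 = 1089 ≡ 41 (mod 131)
14^14 = 14^8 · 14^4 · 14^2 ≡ 41 · 33 · 65 ≡ 44 (mod 131).

44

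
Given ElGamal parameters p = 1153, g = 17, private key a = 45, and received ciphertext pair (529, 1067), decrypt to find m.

Shared mask s = c₁^a mod p = 529^45 mod 1153.
529^1 ≡ 529 (mod 1153)
529^2 = (529^1)^2 ≡ 529^2 = 279841 ≡ 815 (mod 1153)
529^4 = (529^2)^2 ≡ 815^2 = 664225 ≡ 97 (mod 1153)
529^8 = (529^4)^2 ≡ 97^2 = 9409 ≡ 185 (mod 1153)
529^16 = (529^8)^2 ≡ 185^2 = 34225 ≡ 788 (mod 1153)
529^32 = (529^16)^2 ≡ 788^2 = 620944 ≡ 630 (mod 1153)
529^45 = 529^32 · 529^8 · 529^4 · 529^1 ≡ 630 · 185 · 97 · 529 ≡ 1013 (mod 1153).
So s = 1013; s⁻¹ ≡ 140 (mod 1153).
m = c₂ · s⁻¹ mod 1153 = 1067 · 140 mod 1153 = 643.

643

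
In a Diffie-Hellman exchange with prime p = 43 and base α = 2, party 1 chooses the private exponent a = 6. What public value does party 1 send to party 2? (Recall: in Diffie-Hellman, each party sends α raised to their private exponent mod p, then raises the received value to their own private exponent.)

21

Public value = 2^6 (mod 43).
2^1 ≡ 2 (mod 43)
2^2 = (2^1)^2 ≡ 2^2 = 4 ≡ 4 (mod 43)
2^4 = (2^2)^2 ≡ 4^2 = 16 ≡ 16 (mod 43)
2^6 = 2^4 · 2^2 ≡ 16 · 4 ≡ 21 (mod 43).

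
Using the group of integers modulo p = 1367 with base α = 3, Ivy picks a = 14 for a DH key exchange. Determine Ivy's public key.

1203

Public value = 3^14 mod 1367.
3^1 ≡ 3 (mod 1367)
3^2 = (3^1)^2 ≡ 3^2 = 9 ≡ 9 (mod 1367)
3^4 = (3^2)^2 ≡ 9^2 = 81 ≡ 81 (mod 1367)
3^8 = (3^4)^2 ≡ 81^2 = 6561 ≡ 1093 (mod 1367)
3^14 = 3^8 · 3^4 · 3^2 ≡ 1093 · 81 · 9 ≡ 1203 (mod 1367).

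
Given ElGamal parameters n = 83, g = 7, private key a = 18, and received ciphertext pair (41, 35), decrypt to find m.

Shared mask s = c₁^a mod n = 41^18 mod 83.
41^1 ≡ 41 (mod 83)
41^2 = (41^1)^2 ≡ 41^2 = 1681 ≡ 21 (mod 83)
41^4 = (41^2)^2 ≡ 21^2 = 441 ≡ 26 (mod 83)
41^8 = (41^4)^2 ≡ 26^2 = 676 ≡ 12 (mod 83)
41^16 = (41^8)^2 ≡ 12^2 = 144 ≡ 61 (mod 83)
41^18 = 41^16 · 41^2 ≡ 61 · 21 ≡ 36 (mod 83).
So s = 36; s⁻¹ ≡ 30 (mod 83).
m = c₂ · s⁻¹ mod 83 = 35 · 30 mod 83 = 54.

54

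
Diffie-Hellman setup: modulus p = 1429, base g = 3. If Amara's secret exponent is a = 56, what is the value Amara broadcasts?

1262

Public value = 3^56 (mod 1429).
3^1 ≡ 3 (mod 1429)
3^2 = (3^1)^2 ≡ 3^2 = 9 ≡ 9 (mod 1429)
3^4 = (3^2)^2 ≡ 9^2 = 81 ≡ 81 (mod 1429)
3^8 = (3^4)^2 ≡ 81^2 = 6561 ≡ 845 (mod 1429)
3^16 = (3^8)^2 ≡ 845^2 = 714025 ≡ 954 (mod 1429)
3^32 = (3^16)^2 ≡ 954^2 = 910116 ≡ 1272 (mod 1429)
3^56 = 3^32 · 3^16 · 3^8 ≡ 1272 · 954 · 845 ≡ 1262 (mod 1429).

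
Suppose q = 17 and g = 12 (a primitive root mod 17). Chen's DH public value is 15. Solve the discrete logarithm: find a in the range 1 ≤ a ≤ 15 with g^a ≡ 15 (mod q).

Try successive powers of 12 modulo 17:
12^1 ≡ 12
12^2 ≡ 8
12^3 ≡ 11
12^4 ≡ 13
12^5 ≡ 3
12^6 ≡ 2
12^7 ≡ 7
12^8 ≡ 16
12^9 ≡ 5
12^10 ≡ 9
12^11 ≡ 6
12^12 ≡ 4
12^13 ≡ 14
12^14 ≡ 15
Found: a = 14.

14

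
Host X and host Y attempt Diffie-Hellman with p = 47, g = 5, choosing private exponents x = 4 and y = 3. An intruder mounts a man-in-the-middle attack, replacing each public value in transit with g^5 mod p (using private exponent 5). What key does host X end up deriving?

3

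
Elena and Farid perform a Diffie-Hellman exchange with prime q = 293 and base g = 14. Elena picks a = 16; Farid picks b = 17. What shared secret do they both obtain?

Farid sends B = g^b mod q = 14^17 mod 293.
14^1 ≡ 14 (mod 293)
14^2 = (14^1)^2 ≡ 14^2 = 196 ≡ 196 (mod 293)
14^4 = (14^2)^2 ≡ 196^2 = 38416 ≡ 33 (mod 293)
14^8 = (14^4)^2 ≡ 33^2 = 1089 ≡ 210 (mod 293)
14^16 = (14^8)^2 ≡ 210^2 = 44100 ≡ 150 (mod 293)
14^17 = 14^16 · 14^1 ≡ 150 · 14 ≡ 49 (mod 293).
So B = 49. Elena then computes K = B^a mod q = 49^16 mod 293.
49^1 ≡ 49 (mod 293)
49^2 = (49^1)^2 ≡ 49^2 = 2401 ≡ 57 (mod 293)
49^4 = (49^2)^2 ≡ 57^2 = 3249 ≡ 26 (mod 293)
49^8 = (49^4)^2 ≡ 26^2 = 676 ≡ 90 (mod 293)
49^16 = (49^8)^2 ≡ 90^2 = 8100 ≡ 189 (mod 293)

189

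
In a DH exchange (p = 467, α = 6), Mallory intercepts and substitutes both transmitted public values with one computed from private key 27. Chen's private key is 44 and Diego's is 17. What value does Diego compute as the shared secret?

Diego receives Mallory's public value M = 6^27 mod 467 instead of the honest one.
6^1 ≡ 6 (mod 467)
6^2 = (6^1)^2 ≡ 6^2 = 36 ≡ 36 (mod 467)
6^4 = (6^2)^2 ≡ 36^2 = 1296 ≡ 362 (mod 467)
6^8 = (6^4)^2 ≡ 362^2 = 131044 ≡ 284 (mod 467)
6^16 = (6^8)^2 ≡ 284^2 = 80656 ≡ 332 (mod 467)
6^27 = 6^16 · 6^8 · 6^2 · 6^1 ≡ 332 · 284 · 36 · 6 ≡ 338 (mod 467).
So M = 338. Diego computes K = M^17 mod 467.
338^1 ≡ 338 (mod 467)
338^2 = (338^1)^2 ≡ 338^2 = 114244 ≡ 296 (mod 467)
338^4 = (338^2)^2 ≡ 296^2 = 87616 ≡ 287 (mod 467)
338^8 = (338^4)^2 ≡ 287^2 = 82369 ≡ 177 (mod 467)
338^16 = (338^8)^2 ≡ 177^2 = 31329 ≡ 40 (mod 467)
338^17 = 338^16 · 338^1 ≡ 40 · 338 ≡ 444 (mod 467).

444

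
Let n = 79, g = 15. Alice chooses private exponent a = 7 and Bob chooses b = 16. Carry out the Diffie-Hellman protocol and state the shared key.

Alice sends A = g^a mod n = 15^7 mod 79.
15^1 ≡ 15 (mod 79)
15^2 = (15^1)^2 ≡ 15^2 = 225 ≡ 67 (mod 79)
15^4 = (15^2)^2 ≡ 67^2 = 4489 ≡ 65 (mod 79)
15^7 = 15^4 · 15^2 · 15^1 ≡ 65 · 67 · 15 ≡ 71 (mod 79).
So A = 71. Bob then computes K = A^b mod n = 71^16 mod 79.
71^1 ≡ 71 (mod 79)
71^2 = (71^1)^2 ≡ 71^2 = 5041 ≡ 64 (mod 79)
71^4 = (71^2)^2 ≡ 64^2 = 4096 ≡ 67 (mod 79)
71^8 = (71^4)^2 ≡ 67^2 = 4489 ≡ 65 (mod 79)
71^16 = (71^8)^2 ≡ 65^2 = 4225 ≡ 38 (mod 79)

38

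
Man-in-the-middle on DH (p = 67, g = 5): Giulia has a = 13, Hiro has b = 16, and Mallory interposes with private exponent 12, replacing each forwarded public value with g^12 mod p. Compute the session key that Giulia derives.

Giulia receives Mallory's public value M = 5^12 mod 67 instead of the honest one.
5^1 ≡ 5 (mod 67)
5^2 = (5^1)^2 ≡ 5^2 = 25 ≡ 25 (mod 67)
5^4 = (5^2)^2 ≡ 25^2 = 625 ≡ 22 (mod 67)
5^8 = (5^4)^2 ≡ 22^2 = 484 ≡ 15 (mod 67)
5^12 = 5^8 · 5^4 ≡ 15 · 22 ≡ 62 (mod 67).
So M = 62. Giulia computes K = M^13 mod 67.
62^1 ≡ 62 (mod 67)
62^2 = (62^1)^2 ≡ 62^2 = 3844 ≡ 25 (mod 67)
62^4 = (62^2)^2 ≡ 25^2 = 625 ≡ 22 (mod 67)
62^8 = (62^4)^2 ≡ 22^2 = 484 ≡ 15 (mod 67)
62^13 = 62^8 · 62^4 · 62^1 ≡ 15 · 22 · 62 ≡ 25 (mod 67).

25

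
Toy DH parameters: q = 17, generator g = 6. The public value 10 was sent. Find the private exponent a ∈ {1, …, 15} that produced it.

13

Try successive powers of 6 modulo 17:
6^1 ≡ 6
6^2 ≡ 2
6^3 ≡ 12
6^4 ≡ 4
6^5 ≡ 7
6^6 ≡ 8
6^7 ≡ 14
6^8 ≡ 16
6^9 ≡ 11
6^10 ≡ 15
6^11 ≡ 5
6^12 ≡ 13
6^13 ≡ 10
Found: a = 13.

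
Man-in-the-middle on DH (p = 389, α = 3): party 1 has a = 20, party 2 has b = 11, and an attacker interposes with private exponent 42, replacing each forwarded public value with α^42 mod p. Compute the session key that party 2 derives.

304

Party 2 receives an attacker's public value M = 3^42 mod 389 instead of the honest one.
3^1 ≡ 3 (mod 389)
3^2 = (3^1)^2 ≡ 3^2 = 9 ≡ 9 (mod 389)
3^4 = (3^2)^2 ≡ 9^2 = 81 ≡ 81 (mod 389)
3^8 = (3^4)^2 ≡ 81^2 = 6561 ≡ 337 (mod 389)
3^16 = (3^8)^2 ≡ 337^2 = 113569 ≡ 370 (mod 389)
3^32 = (3^16)^2 ≡ 370^2 = 136900 ≡ 361 (mod 389)
3^42 = 3^32 · 3^8 · 3^2 ≡ 361 · 337 · 9 ≡ 267 (mod 389).
So M = 267. Party 2 computes K = M^11 mod 389.
267^1 ≡ 267 (mod 389)
267^2 = (267^1)^2 ≡ 267^2 = 71289 ≡ 102 (mod 389)
267^4 = (267^2)^2 ≡ 102^2 = 10404 ≡ 290 (mod 389)
267^8 = (267^4)^2 ≡ 290^2 = 84100 ≡ 76 (mod 389)
267^11 = 267^8 · 267^2 · 267^1 ≡ 76 · 102 · 267 ≡ 304 (mod 389).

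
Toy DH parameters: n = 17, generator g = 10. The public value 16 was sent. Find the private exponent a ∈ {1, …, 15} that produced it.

8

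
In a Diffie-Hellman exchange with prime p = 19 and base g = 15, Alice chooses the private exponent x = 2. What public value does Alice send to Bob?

Public value = 15^2 mod 19.
15^1 ≡ 15 (mod 19)
15^2 = (15^1)^2 ≡ 15^2 = 225 ≡ 16 (mod 19)

16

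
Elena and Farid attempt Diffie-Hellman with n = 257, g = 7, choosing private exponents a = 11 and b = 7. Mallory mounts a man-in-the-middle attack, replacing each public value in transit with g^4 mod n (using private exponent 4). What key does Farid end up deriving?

46

Farid receives Mallory's public value M = 7^4 mod 257 instead of the honest one.
7^1 ≡ 7 (mod 257)
7^2 = (7^1)^2 ≡ 7^2 = 49 ≡ 49 (mod 257)
7^4 = (7^2)^2 ≡ 49^2 = 2401 ≡ 88 (mod 257)
So M = 88. Farid computes K = M^7 mod 257.
88^1 ≡ 88 (mod 257)
88^2 = (88^1)^2 ≡ 88^2 = 7744 ≡ 34 (mod 257)
88^4 = (88^2)^2 ≡ 34^2 = 1156 ≡ 128 (mod 257)
88^7 = 88^4 · 88^2 · 88^1 ≡ 128 · 34 · 88 ≡ 46 (mod 257).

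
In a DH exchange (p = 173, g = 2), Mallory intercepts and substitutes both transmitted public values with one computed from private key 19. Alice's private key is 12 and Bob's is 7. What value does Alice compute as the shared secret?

36

Alice receives Mallory's public value M = 2^19 mod 173 instead of the honest one.
2^1 ≡ 2 (mod 173)
2^2 = (2^1)^2 ≡ 2^2 = 4 ≡ 4 (mod 173)
2^4 = (2^2)^2 ≡ 4^2 = 16 ≡ 16 (mod 173)
2^8 = (2^4)^2 ≡ 16^2 = 256 ≡ 83 (mod 173)
2^16 = (2^8)^2 ≡ 83^2 = 6889 ≡ 142 (mod 173)
2^19 = 2^16 · 2^2 · 2^1 ≡ 142 · 4 · 2 ≡ 98 (mod 173).
So M = 98. Alice computes K = M^12 mod 173.
98^1 ≡ 98 (mod 173)
98^2 = (98^1)^2 ≡ 98^2 = 9604 ≡ 89 (mod 173)
98^4 = (98^2)^2 ≡ 89^2 = 7921 ≡ 136 (mod 173)
98^8 = (98^4)^2 ≡ 136^2 = 18496 ≡ 158 (mod 173)
98^12 = 98^8 · 98^4 ≡ 158 · 136 ≡ 36 (mod 173).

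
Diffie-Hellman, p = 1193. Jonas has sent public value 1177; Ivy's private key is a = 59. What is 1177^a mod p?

Shared key K = 1177^59 mod 1193.
1177^1 ≡ 1177 (mod 1193)
1177^2 = (1177^1)^2 ≡ 1177^2 = 1385329 ≡ 256 (mod 1193)
1177^4 = (1177^2)^2 ≡ 256^2 = 65536 ≡ 1114 (mod 1193)
1177^8 = (1177^4)^2 ≡ 1114^2 = 1240996 ≡ 276 (mod 1193)
1177^16 = (1177^8)^2 ≡ 276^2 = 76176 ≡ 1017 (mod 1193)
1177^32 = (1177^16)^2 ≡ 1017^2 = 1034289 ≡ 1151 (mod 1193)
1177^59 = 1177^32 · 1177^16 · 1177^8 · 1177^2 · 1177^1 ≡ 1151 · 1017 · 276 · 256 · 1177 ≡ 949 (mod 1193).

949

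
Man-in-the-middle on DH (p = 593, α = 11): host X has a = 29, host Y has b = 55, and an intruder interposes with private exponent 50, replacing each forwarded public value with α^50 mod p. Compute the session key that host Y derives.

463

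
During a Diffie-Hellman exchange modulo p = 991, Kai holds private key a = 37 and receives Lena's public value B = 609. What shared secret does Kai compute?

803

Shared key K = 609^37 mod 991.
609^1 ≡ 609 (mod 991)
609^2 = (609^1)^2 ≡ 609^2 = 370881 ≡ 247 (mod 991)
609^4 = (609^2)^2 ≡ 247^2 = 61009 ≡ 558 (mod 991)
609^8 = (609^4)^2 ≡ 558^2 = 311364 ≡ 190 (mod 991)
609^16 = (609^8)^2 ≡ 190^2 = 36100 ≡ 424 (mod 991)
609^32 = (609^16)^2 ≡ 424^2 = 179776 ≡ 405 (mod 991)
609^37 = 609^32 · 609^4 · 609^1 ≡ 405 · 558 · 609 ≡ 803 (mod 991).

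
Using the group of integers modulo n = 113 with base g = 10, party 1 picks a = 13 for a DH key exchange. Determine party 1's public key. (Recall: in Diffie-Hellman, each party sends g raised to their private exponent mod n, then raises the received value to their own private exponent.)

Public value = 10^13 mod 113.
10^1 ≡ 10 (mod 113)
10^2 = (10^1)^2 ≡ 10^2 = 100 ≡ 100 (mod 113)
10^4 = (10^2)^2 ≡ 100^2 = 10000 ≡ 56 (mod 113)
10^8 = (10^4)^2 ≡ 56^2 = 3136 ≡ 85 (mod 113)
10^13 = 10^8 · 10^4 · 10^1 ≡ 85 · 56 · 10 ≡ 27 (mod 113).

27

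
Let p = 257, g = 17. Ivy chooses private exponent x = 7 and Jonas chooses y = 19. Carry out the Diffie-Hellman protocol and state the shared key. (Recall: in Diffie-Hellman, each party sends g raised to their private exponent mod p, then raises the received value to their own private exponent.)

Ivy sends A = g^x mod p = 17^7 mod 257.
17^1 ≡ 17 (mod 257)
17^2 = (17^1)^2 ≡ 17^2 = 289 ≡ 32 (mod 257)
17^4 = (17^2)^2 ≡ 32^2 = 1024 ≡ 253 (mod 257)
17^7 = 17^4 · 17^2 · 17^1 ≡ 253 · 32 · 17 ≡ 137 (mod 257).
So A = 137. Jonas then computes K = A^y mod p = 137^19 mod 257.
137^1 ≡ 137 (mod 257)
137^2 = (137^1)^2 ≡ 137^2 = 18769 ≡ 8 (mod 257)
137^4 = (137^2)^2 ≡ 8^2 = 64 ≡ 64 (mod 257)
137^8 = (137^4)^2 ≡ 64^2 = 4096 ≡ 241 (mod 257)
137^16 = (137^8)^2 ≡ 241^2 = 58081 ≡ 256 (mod 257)
137^19 = 137^16 · 137^2 · 137^1 ≡ 256 · 8 · 137 ≡ 189 (mod 257).

189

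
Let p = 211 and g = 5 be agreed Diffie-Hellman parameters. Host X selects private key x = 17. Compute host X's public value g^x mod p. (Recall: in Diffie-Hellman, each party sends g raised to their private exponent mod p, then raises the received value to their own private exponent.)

13

Public value = 5^17 mod 211.
5^1 ≡ 5 (mod 211)
5^2 = (5^1)^2 ≡ 5^2 = 25 ≡ 25 (mod 211)
5^4 = (5^2)^2 ≡ 25^2 = 625 ≡ 203 (mod 211)
5^8 = (5^4)^2 ≡ 203^2 = 41209 ≡ 64 (mod 211)
5^16 = (5^8)^2 ≡ 64^2 = 4096 ≡ 87 (mod 211)
5^17 = 5^16 · 5^1 ≡ 87 · 5 ≡ 13 (mod 211).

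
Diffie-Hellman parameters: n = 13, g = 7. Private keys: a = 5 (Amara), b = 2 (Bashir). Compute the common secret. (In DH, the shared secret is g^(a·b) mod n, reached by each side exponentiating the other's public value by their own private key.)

Amara sends A = g^a mod n = 7^5 mod 13.
7^1 ≡ 7 (mod 13)
7^2 = (7^1)^2 ≡ 7^2 = 49 ≡ 10 (mod 13)
7^4 = (7^2)^2 ≡ 10^2 = 100 ≡ 9 (mod 13)
7^5 = 7^4 · 7^1 ≡ 9 · 7 ≡ 11 (mod 13).
So A = 11. Bashir then computes K = A^b mod n = 11^2 mod 13.
11^1 ≡ 11 (mod 13)
11^2 = (11^1)^2 ≡ 11^2 = 121 ≡ 4 (mod 13)

4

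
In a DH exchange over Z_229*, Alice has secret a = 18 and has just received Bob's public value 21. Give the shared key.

213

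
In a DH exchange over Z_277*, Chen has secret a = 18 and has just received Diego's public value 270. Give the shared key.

69

Shared key K = 270^18 mod 277.
270^1 ≡ 270 (mod 277)
270^2 = (270^1)^2 ≡ 270^2 = 72900 ≡ 49 (mod 277)
270^4 = (270^2)^2 ≡ 49^2 = 2401 ≡ 185 (mod 277)
270^8 = (270^4)^2 ≡ 185^2 = 34225 ≡ 154 (mod 277)
270^16 = (270^8)^2 ≡ 154^2 = 23716 ≡ 171 (mod 277)
270^18 = 270^16 · 270^2 ≡ 171 · 49 ≡ 69 (mod 277).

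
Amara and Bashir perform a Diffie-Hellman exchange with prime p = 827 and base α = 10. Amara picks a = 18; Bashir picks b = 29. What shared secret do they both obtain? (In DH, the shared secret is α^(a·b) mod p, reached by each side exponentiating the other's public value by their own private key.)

316

Bashir sends B = α^b mod p = 10^29 mod 827.
10^1 ≡ 10 (mod 827)
10^2 = (10^1)^2 ≡ 10^2 = 100 ≡ 100 (mod 827)
10^4 = (10^2)^2 ≡ 100^2 = 10000 ≡ 76 (mod 827)
10^8 = (10^4)^2 ≡ 76^2 = 5776 ≡ 814 (mod 827)
10^16 = (10^8)^2 ≡ 814^2 = 662596 ≡ 169 (mod 827)
10^29 = 10^16 · 10^8 · 10^4 · 10^1 ≡ 169 · 814 · 76 · 10 ≡ 820 (mod 827).
So B = 820. Amara then computes K = B^a mod p = 820^18 mod 827.
820^1 ≡ 820 (mod 827)
820^2 = (820^1)^2 ≡ 820^2 = 672400 ≡ 49 (mod 827)
820^4 = (820^2)^2 ≡ 49^2 = 2401 ≡ 747 (mod 827)
820^8 = (820^4)^2 ≡ 747^2 = 558009 ≡ 611 (mod 827)
820^16 = (820^8)^2 ≡ 611^2 = 373321 ≡ 344 (mod 827)
820^18 = 820^16 · 820^2 ≡ 344 · 49 ≡ 316 (mod 827).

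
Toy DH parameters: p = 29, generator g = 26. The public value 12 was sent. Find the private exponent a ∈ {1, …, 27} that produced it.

Try successive powers of 26 modulo 29:
26^1 ≡ 26
26^2 ≡ 9
26^3 ≡ 2
26^4 ≡ 23
26^5 ≡ 18
26^6 ≡ 4
26^7 ≡ 17
26^8 ≡ 7
26^9 ≡ 8
26^10 ≡ 5
26^11 ≡ 14
26^12 ≡ 16
26^13 ≡ 10
26^14 ≡ 28
26^15 ≡ 3
26^16 ≡ 20
26^17 ≡ 27
26^18 ≡ 6
26^19 ≡ 11
26^20 ≡ 25
26^21 ≡ 12
Found: a = 21.

21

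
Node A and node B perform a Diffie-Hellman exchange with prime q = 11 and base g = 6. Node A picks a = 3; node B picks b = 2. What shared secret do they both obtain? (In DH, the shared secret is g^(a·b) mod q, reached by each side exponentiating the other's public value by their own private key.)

5

Node A sends A = g^a mod q = 6^3 mod 11.
6^1 ≡ 6 (mod 11)
6^2 = (6^1)^2 ≡ 6^2 = 36 ≡ 3 (mod 11)
6^3 = 6^2 · 6^1 ≡ 3 · 6 ≡ 7 (mod 11).
So A = 7. Node B then computes K = A^b mod q = 7^2 mod 11.
7^1 ≡ 7 (mod 11)
7^2 = (7^1)^2 ≡ 7^2 = 49 ≡ 5 (mod 11)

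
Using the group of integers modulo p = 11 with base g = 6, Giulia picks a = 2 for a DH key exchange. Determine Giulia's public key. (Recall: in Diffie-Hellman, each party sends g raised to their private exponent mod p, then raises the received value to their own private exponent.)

3

Public value = 6^2 (mod 11).
6^1 ≡ 6 (mod 11)
6^2 = (6^1)^2 ≡ 6^2 = 36 ≡ 3 (mod 11)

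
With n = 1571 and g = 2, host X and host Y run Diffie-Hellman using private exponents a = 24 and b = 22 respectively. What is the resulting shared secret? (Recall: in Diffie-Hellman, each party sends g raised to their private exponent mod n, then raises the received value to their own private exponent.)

Host X sends A = g^a mod n = 2^24 mod 1571.
2^1 ≡ 2 (mod 1571)
2^2 = (2^1)^2 ≡ 2^2 = 4 ≡ 4 (mod 1571)
2^4 = (2^2)^2 ≡ 4^2 = 16 ≡ 16 (mod 1571)
2^8 = (2^4)^2 ≡ 16^2 = 256 ≡ 256 (mod 1571)
2^16 = (2^8)^2 ≡ 256^2 = 65536 ≡ 1125 (mod 1571)
2^24 = 2^16 · 2^8 ≡ 1125 · 256 ≡ 507 (mod 1571).
So A = 507. Host Y then computes K = A^b mod n = 507^22 mod 1571.
507^1 ≡ 507 (mod 1571)
507^2 = (507^1)^2 ≡ 507^2 = 257049 ≡ 976 (mod 1571)
507^4 = (507^2)^2 ≡ 976^2 = 952576 ≡ 550 (mod 1571)
507^8 = (507^4)^2 ≡ 550^2 = 302500 ≡ 868 (mod 1571)
507^16 = (507^8)^2 ≡ 868^2 = 753424 ≡ 915 (mod 1571)
507^22 = 507^16 · 507^4 · 507^2 ≡ 915 · 550 · 976 ≡ 421 (mod 1571).

421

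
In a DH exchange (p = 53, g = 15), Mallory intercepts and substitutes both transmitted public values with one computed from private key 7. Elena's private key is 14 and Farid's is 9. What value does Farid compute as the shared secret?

49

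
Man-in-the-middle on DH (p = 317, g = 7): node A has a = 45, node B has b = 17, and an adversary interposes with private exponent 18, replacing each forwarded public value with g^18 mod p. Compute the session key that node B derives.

273

Node B receives an adversary's public value M = 7^18 mod 317 instead of the honest one.
7^1 ≡ 7 (mod 317)
7^2 = (7^1)^2 ≡ 7^2 = 49 ≡ 49 (mod 317)
7^4 = (7^2)^2 ≡ 49^2 = 2401 ≡ 182 (mod 317)
7^8 = (7^4)^2 ≡ 182^2 = 33124 ≡ 156 (mod 317)
7^16 = (7^8)^2 ≡ 156^2 = 24336 ≡ 244 (mod 317)
7^18 = 7^16 · 7^2 ≡ 244 · 49 ≡ 227 (mod 317).
So M = 227. Node B computes K = M^17 mod 317.
227^1 ≡ 227 (mod 317)
227^2 = (227^1)^2 ≡ 227^2 = 51529 ≡ 175 (mod 317)
227^4 = (227^2)^2 ≡ 175^2 = 30625 ≡ 193 (mod 317)
227^8 = (227^4)^2 ≡ 193^2 = 37249 ≡ 160 (mod 317)
227^16 = (227^8)^2 ≡ 160^2 = 25600 ≡ 240 (mod 317)
227^17 = 227^16 · 227^1 ≡ 240 · 227 ≡ 273 (mod 317).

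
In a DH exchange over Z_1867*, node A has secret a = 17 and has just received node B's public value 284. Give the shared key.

Shared key K = 284^17 mod 1867.
284^1 ≡ 284 (mod 1867)
284^2 = (284^1)^2 ≡ 284^2 = 80656 ≡ 375 (mod 1867)
284^4 = (284^2)^2 ≡ 375^2 = 140625 ≡ 600 (mod 1867)
284^8 = (284^4)^2 ≡ 600^2 = 360000 ≡ 1536 (mod 1867)
284^16 = (284^8)^2 ≡ 1536^2 = 2359296 ≡ 1275 (mod 1867)
284^17 = 284^16 · 284^1 ≡ 1275 · 284 ≡ 1769 (mod 1867).

1769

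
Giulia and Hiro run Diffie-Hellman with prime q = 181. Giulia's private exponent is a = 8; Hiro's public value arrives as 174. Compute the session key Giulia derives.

132

Shared key K = 174^8 mod 181.
174^1 ≡ 174 (mod 181)
174^2 = (174^1)^2 ≡ 174^2 = 30276 ≡ 49 (mod 181)
174^4 = (174^2)^2 ≡ 49^2 = 2401 ≡ 48 (mod 181)
174^8 = (174^4)^2 ≡ 48^2 = 2304 ≡ 132 (mod 181)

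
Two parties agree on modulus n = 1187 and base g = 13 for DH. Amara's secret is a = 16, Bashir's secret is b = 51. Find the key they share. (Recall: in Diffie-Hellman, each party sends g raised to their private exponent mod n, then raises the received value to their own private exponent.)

Amara sends A = g^a mod n = 13^16 mod 1187.
13^1 ≡ 13 (mod 1187)
13^2 = (13^1)^2 ≡ 13^2 = 169 ≡ 169 (mod 1187)
13^4 = (13^2)^2 ≡ 169^2 = 28561 ≡ 73 (mod 1187)
13^8 = (13^4)^2 ≡ 73^2 = 5329 ≡ 581 (mod 1187)
13^16 = (13^8)^2 ≡ 581^2 = 337561 ≡ 453 (mod 1187)
So A = 453. Bashir then computes K = A^b mod n = 453^51 mod 1187.
453^1 ≡ 453 (mod 1187)
453^2 = (453^1)^2 ≡ 453^2 = 205209 ≡ 1045 (mod 1187)
453^4 = (453^2)^2 ≡ 1045^2 = 1092025 ≡ 1172 (mod 1187)
453^8 = (453^4)^2 ≡ 1172^2 = 1373584 ≡ 225 (mod 1187)
453^16 = (453^8)^2 ≡ 225^2 = 50625 ≡ 771 (mod 1187)
453^32 = (453^16)^2 ≡ 771^2 = 594441 ≡ 941 (mod 1187)
453^51 = 453^32 · 453^16 · 453^2 · 453^1 ≡ 941 · 771 · 1045 · 453 ≡ 251 (mod 1187).

251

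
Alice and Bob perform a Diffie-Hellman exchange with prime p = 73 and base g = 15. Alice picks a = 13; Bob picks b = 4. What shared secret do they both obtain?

Alice sends A = g^a mod p = 15^13 mod 73.
15^1 ≡ 15 (mod 73)
15^2 = (15^1)^2 ≡ 15^2 = 225 ≡ 6 (mod 73)
15^4 = (15^2)^2 ≡ 6^2 = 36 ≡ 36 (mod 73)
15^8 = (15^4)^2 ≡ 36^2 = 1296 ≡ 55 (mod 73)
15^13 = 15^8 · 15^4 · 15^1 ≡ 55 · 36 · 15 ≡ 62 (mod 73).
So A = 62. Bob then computes K = A^b mod p = 62^4 mod 73.
62^1 ≡ 62 (mod 73)
62^2 = (62^1)^2 ≡ 62^2 = 3844 ≡ 48 (mod 73)
62^4 = (62^2)^2 ≡ 48^2 = 2304 ≡ 41 (mod 73)

41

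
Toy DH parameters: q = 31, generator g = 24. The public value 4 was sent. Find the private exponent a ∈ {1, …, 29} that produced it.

6

Try successive powers of 24 modulo 31:
24^1 ≡ 24
24^2 ≡ 18
24^3 ≡ 29
24^4 ≡ 14
24^5 ≡ 26
24^6 ≡ 4
Found: a = 6.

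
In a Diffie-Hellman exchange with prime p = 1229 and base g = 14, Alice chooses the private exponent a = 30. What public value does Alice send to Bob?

7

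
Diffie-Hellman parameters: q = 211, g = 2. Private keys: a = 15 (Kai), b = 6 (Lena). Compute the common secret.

144

Lena sends B = g^b mod q = 2^6 mod 211.
2^1 ≡ 2 (mod 211)
2^2 = (2^1)^2 ≡ 2^2 = 4 ≡ 4 (mod 211)
2^4 = (2^2)^2 ≡ 4^2 = 16 ≡ 16 (mod 211)
2^6 = 2^4 · 2^2 ≡ 16 · 4 ≡ 64 (mod 211).
So B = 64. Kai then computes K = B^a mod q = 64^15 mod 211.
64^1 ≡ 64 (mod 211)
64^2 = (64^1)^2 ≡ 64^2 = 4096 ≡ 87 (mod 211)
64^4 = (64^2)^2 ≡ 87^2 = 7569 ≡ 184 (mod 211)
64^8 = (64^4)^2 ≡ 184^2 = 33856 ≡ 96 (mod 211)
64^15 = 64^8 · 64^4 · 64^2 · 64^1 ≡ 96 · 184 · 87 · 64 ≡ 144 (mod 211).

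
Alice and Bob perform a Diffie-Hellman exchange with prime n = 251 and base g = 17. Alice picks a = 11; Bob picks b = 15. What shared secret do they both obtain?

Bob sends B = g^b mod n = 17^15 mod 251.
17^1 ≡ 17 (mod 251)
17^2 = (17^1)^2 ≡ 17^2 = 289 ≡ 38 (mod 251)
17^4 = (17^2)^2 ≡ 38^2 = 1444 ≡ 189 (mod 251)
17^8 = (17^4)^2 ≡ 189^2 = 35721 ≡ 79 (mod 251)
17^15 = 17^8 · 17^4 · 17^2 · 17^1 ≡ 79 · 189 · 38 · 17 ≡ 249 (mod 251).
So B = 249. Alice then computes K = B^a mod n = 249^11 mod 251.
249^1 ≡ 249 (mod 251)
249^2 = (249^1)^2 ≡ 249^2 = 62001 ≡ 4 (mod 251)
249^4 = (249^2)^2 ≡ 4^2 = 16 ≡ 16 (mod 251)
249^8 = (249^4)^2 ≡ 16^2 = 256 ≡ 5 (mod 251)
249^11 = 249^8 · 249^2 · 249^1 ≡ 5 · 4 · 249 ≡ 211 (mod 251).

211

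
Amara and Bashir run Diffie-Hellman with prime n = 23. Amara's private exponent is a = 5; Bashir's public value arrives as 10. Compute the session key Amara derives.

Shared key K = 10^5 mod 23.
10^1 ≡ 10 (mod 23)
10^2 = (10^1)^2 ≡ 10^2 = 100 ≡ 8 (mod 23)
10^4 = (10^2)^2 ≡ 8^2 = 64 ≡ 18 (mod 23)
10^5 = 10^4 · 10^1 ≡ 18 · 10 ≡ 19 (mod 23).

19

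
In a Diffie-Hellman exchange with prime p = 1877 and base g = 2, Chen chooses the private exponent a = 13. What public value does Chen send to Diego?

684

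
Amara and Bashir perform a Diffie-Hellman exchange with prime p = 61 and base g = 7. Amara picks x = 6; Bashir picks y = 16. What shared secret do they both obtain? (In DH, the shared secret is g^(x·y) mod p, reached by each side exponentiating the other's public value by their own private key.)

Bashir sends B = g^y mod p = 7^16 mod 61.
7^1 ≡ 7 (mod 61)
7^2 = (7^1)^2 ≡ 7^2 = 49 ≡ 49 (mod 61)
7^4 = (7^2)^2 ≡ 49^2 = 2401 ≡ 22 (mod 61)
7^8 = (7^4)^2 ≡ 22^2 = 484 ≡ 57 (mod 61)
7^16 = (7^8)^2 ≡ 57^2 = 3249 ≡ 16 (mod 61)
So B = 16. Amara then computes K = B^x mod p = 16^6 mod 61.
16^1 ≡ 16 (mod 61)
16^2 = (16^1)^2 ≡ 16^2 = 256 ≡ 12 (mod 61)
16^4 = (16^2)^2 ≡ 12^2 = 144 ≡ 22 (mod 61)
16^6 = 16^4 · 16^2 ≡ 22 · 12 ≡ 20 (mod 61).

20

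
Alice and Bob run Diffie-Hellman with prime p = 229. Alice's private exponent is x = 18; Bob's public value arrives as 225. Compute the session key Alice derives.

Shared key K = 225^18 mod 229.
225^1 ≡ 225 (mod 229)
225^2 = (225^1)^2 ≡ 225^2 = 50625 ≡ 16 (mod 229)
225^4 = (225^2)^2 ≡ 16^2 = 256 ≡ 27 (mod 229)
225^8 = (225^4)^2 ≡ 27^2 = 729 ≡ 42 (mod 229)
225^16 = (225^8)^2 ≡ 42^2 = 1764 ≡ 161 (mod 229)
225^18 = 225^16 · 225^2 ≡ 161 · 16 ≡ 57 (mod 229).

57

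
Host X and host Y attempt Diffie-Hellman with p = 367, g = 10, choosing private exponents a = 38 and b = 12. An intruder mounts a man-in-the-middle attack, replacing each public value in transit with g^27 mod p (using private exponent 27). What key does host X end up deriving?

Host X receives an intruder's public value M = 10^27 mod 367 instead of the honest one.
10^1 ≡ 10 (mod 367)
10^2 = (10^1)^2 ≡ 10^2 = 100 ≡ 100 (mod 367)
10^4 = (10^2)^2 ≡ 100^2 = 10000 ≡ 91 (mod 367)
10^8 = (10^4)^2 ≡ 91^2 = 8281 ≡ 207 (mod 367)
10^16 = (10^8)^2 ≡ 207^2 = 42849 ≡ 277 (mod 367)
10^27 = 10^16 · 10^8 · 10^2 · 10^1 ≡ 277 · 207 · 100 · 10 ≡ 21 (mod 367).
So M = 21. Host X computes K = M^38 mod 367.
21^1 ≡ 21 (mod 367)
21^2 = (21^1)^2 ≡ 21^2 = 441 ≡ 74 (mod 367)
21^4 = (21^2)^2 ≡ 74^2 = 5476 ≡ 338 (mod 367)
21^8 = (21^4)^2 ≡ 338^2 = 114244 ≡ 107 (mod 367)
21^16 = (21^8)^2 ≡ 107^2 = 11449 ≡ 72 (mod 367)
21^32 = (21^16)^2 ≡ 72^2 = 5184 ≡ 46 (mod 367)
21^38 = 21^32 · 21^4 · 21^2 ≡ 46 · 338 · 74 ≡ 7 (mod 367).

7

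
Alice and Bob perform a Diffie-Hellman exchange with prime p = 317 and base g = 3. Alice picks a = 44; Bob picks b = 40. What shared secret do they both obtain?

34

Alice sends A = g^a mod p = 3^44 mod 317.
3^1 ≡ 3 (mod 317)
3^2 = (3^1)^2 ≡ 3^2 = 9 ≡ 9 (mod 317)
3^4 = (3^2)^2 ≡ 9^2 = 81 ≡ 81 (mod 317)
3^8 = (3^4)^2 ≡ 81^2 = 6561 ≡ 221 (mod 317)
3^16 = (3^8)^2 ≡ 221^2 = 48841 ≡ 23 (mod 317)
3^32 = (3^16)^2 ≡ 23^2 = 529 ≡ 212 (mod 317)
3^44 = 3^32 · 3^8 · 3^4 ≡ 212 · 221 · 81 ≡ 205 (mod 317).
So A = 205. Bob then computes K = A^b mod p = 205^40 mod 317.
205^1 ≡ 205 (mod 317)
205^2 = (205^1)^2 ≡ 205^2 = 42025 ≡ 181 (mod 317)
205^4 = (205^2)^2 ≡ 181^2 = 32761 ≡ 110 (mod 317)
205^8 = (205^4)^2 ≡ 110^2 = 12100 ≡ 54 (mod 317)
205^16 = (205^8)^2 ≡ 54^2 = 2916 ≡ 63 (mod 317)
205^32 = (205^16)^2 ≡ 63^2 = 3969 ≡ 165 (mod 317)
205^40 = 205^32 · 205^8 ≡ 165 · 54 ≡ 34 (mod 317).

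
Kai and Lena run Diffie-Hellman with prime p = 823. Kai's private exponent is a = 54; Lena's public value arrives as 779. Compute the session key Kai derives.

789

Shared key K = 779^54 mod 823.
779^1 ≡ 779 (mod 823)
779^2 = (779^1)^2 ≡ 779^2 = 606841 ≡ 290 (mod 823)
779^4 = (779^2)^2 ≡ 290^2 = 84100 ≡ 154 (mod 823)
779^8 = (779^4)^2 ≡ 154^2 = 23716 ≡ 672 (mod 823)
779^16 = (779^8)^2 ≡ 672^2 = 451584 ≡ 580 (mod 823)
779^32 = (779^16)^2 ≡ 580^2 = 336400 ≡ 616 (mod 823)
779^54 = 779^32 · 779^16 · 779^4 · 779^2 ≡ 616 · 580 · 154 · 290 ≡ 789 (mod 823).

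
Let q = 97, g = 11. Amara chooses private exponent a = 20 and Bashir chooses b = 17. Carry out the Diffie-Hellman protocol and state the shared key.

91

Amara sends A = g^a mod q = 11^20 mod 97.
11^1 ≡ 11 (mod 97)
11^2 = (11^1)^2 ≡ 11^2 = 121 ≡ 24 (mod 97)
11^4 = (11^2)^2 ≡ 24^2 = 576 ≡ 91 (mod 97)
11^8 = (11^4)^2 ≡ 91^2 = 8281 ≡ 36 (mod 97)
11^16 = (11^8)^2 ≡ 36^2 = 1296 ≡ 35 (mod 97)
11^20 = 11^16 · 11^4 ≡ 35 · 91 ≡ 81 (mod 97).
So A = 81. Bashir then computes K = A^b mod q = 81^17 mod 97.
81^1 ≡ 81 (mod 97)
81^2 = (81^1)^2 ≡ 81^2 = 6561 ≡ 62 (mod 97)
81^4 = (81^2)^2 ≡ 62^2 = 3844 ≡ 61 (mod 97)
81^8 = (81^4)^2 ≡ 61^2 = 3721 ≡ 35 (mod 97)
81^16 = (81^8)^2 ≡ 35^2 = 1225 ≡ 61 (mod 97)
81^17 = 81^16 · 81^1 ≡ 61 · 81 ≡ 91 (mod 97).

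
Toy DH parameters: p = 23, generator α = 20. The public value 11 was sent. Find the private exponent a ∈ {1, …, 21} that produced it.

15

Try successive powers of 20 modulo 23:
20^1 ≡ 20
20^2 ≡ 9
20^3 ≡ 19
20^4 ≡ 12
20^5 ≡ 10
20^6 ≡ 16
20^7 ≡ 21
20^8 ≡ 6
20^9 ≡ 5
20^10 ≡ 8
20^11 ≡ 22
20^12 ≡ 3
20^13 ≡ 14
20^14 ≡ 4
20^15 ≡ 11
Found: a = 15.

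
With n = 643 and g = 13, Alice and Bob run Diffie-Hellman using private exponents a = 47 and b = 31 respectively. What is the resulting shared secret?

549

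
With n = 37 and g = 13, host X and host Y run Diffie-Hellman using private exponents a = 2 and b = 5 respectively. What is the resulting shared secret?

Host X sends A = g^a mod n = 13^2 mod 37.
13^1 ≡ 13 (mod 37)
13^2 = (13^1)^2 ≡ 13^2 = 169 ≡ 21 (mod 37)
So A = 21. Host Y then computes K = A^b mod n = 21^5 mod 37.
21^1 ≡ 21 (mod 37)
21^2 = (21^1)^2 ≡ 21^2 = 441 ≡ 34 (mod 37)
21^4 = (21^2)^2 ≡ 34^2 = 1156 ≡ 9 (mod 37)
21^5 = 21^4 · 21^1 ≡ 9 · 21 ≡ 4 (mod 37).

4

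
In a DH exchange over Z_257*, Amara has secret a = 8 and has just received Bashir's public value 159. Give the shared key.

129

Shared key K = 159^8 mod 257.
159^1 ≡ 159 (mod 257)
159^2 = (159^1)^2 ≡ 159^2 = 25281 ≡ 95 (mod 257)
159^4 = (159^2)^2 ≡ 95^2 = 9025 ≡ 30 (mod 257)
159^8 = (159^4)^2 ≡ 30^2 = 900 ≡ 129 (mod 257)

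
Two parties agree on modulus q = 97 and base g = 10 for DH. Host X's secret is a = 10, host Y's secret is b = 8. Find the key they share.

36

Host Y sends B = g^b mod q = 10^8 mod 97.
10^1 ≡ 10 (mod 97)
10^2 = (10^1)^2 ≡ 10^2 = 100 ≡ 3 (mod 97)
10^4 = (10^2)^2 ≡ 3^2 = 9 ≡ 9 (mod 97)
10^8 = (10^4)^2 ≡ 9^2 = 81 ≡ 81 (mod 97)
So B = 81. Host X then computes K = B^a mod q = 81^10 mod 97.
81^1 ≡ 81 (mod 97)
81^2 = (81^1)^2 ≡ 81^2 = 6561 ≡ 62 (mod 97)
81^4 = (81^2)^2 ≡ 62^2 = 3844 ≡ 61 (mod 97)
81^8 = (81^4)^2 ≡ 61^2 = 3721 ≡ 35 (mod 97)
81^10 = 81^8 · 81^2 ≡ 35 · 62 ≡ 36 (mod 97).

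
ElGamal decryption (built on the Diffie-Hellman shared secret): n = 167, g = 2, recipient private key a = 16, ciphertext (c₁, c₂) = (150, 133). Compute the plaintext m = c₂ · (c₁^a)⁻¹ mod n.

Shared mask s = c₁^a mod n = 150^16 mod 167.
150^1 ≡ 150 (mod 167)
150^2 = (150^1)^2 ≡ 150^2 = 22500 ≡ 122 (mod 167)
150^4 = (150^2)^2 ≡ 122^2 = 14884 ≡ 21 (mod 167)
150^8 = (150^4)^2 ≡ 21^2 = 441 ≡ 107 (mod 167)
150^16 = (150^8)^2 ≡ 107^2 = 11449 ≡ 93 (mod 167)
So s = 93; s⁻¹ ≡ 88 (mod 167).
m = c₂ · s⁻¹ mod 167 = 133 · 88 mod 167 = 14.

14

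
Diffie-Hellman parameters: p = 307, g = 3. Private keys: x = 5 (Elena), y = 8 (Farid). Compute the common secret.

115

Farid sends B = g^y mod p = 3^8 mod 307.
3^1 ≡ 3 (mod 307)
3^2 = (3^1)^2 ≡ 3^2 = 9 ≡ 9 (mod 307)
3^4 = (3^2)^2 ≡ 9^2 = 81 ≡ 81 (mod 307)
3^8 = (3^4)^2 ≡ 81^2 = 6561 ≡ 114 (mod 307)
So B = 114. Elena then computes K = B^x mod p = 114^5 mod 307.
114^1 ≡ 114 (mod 307)
114^2 = (114^1)^2 ≡ 114^2 = 12996 ≡ 102 (mod 307)
114^4 = (114^2)^2 ≡ 102^2 = 10404 ≡ 273 (mod 307)
114^5 = 114^4 · 114^1 ≡ 273 · 114 ≡ 115 (mod 307).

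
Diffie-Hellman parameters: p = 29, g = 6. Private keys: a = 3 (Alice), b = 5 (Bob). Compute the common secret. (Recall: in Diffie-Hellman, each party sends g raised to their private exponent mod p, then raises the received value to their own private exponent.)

6

Alice sends A = g^a mod p = 6^3 mod 29.
6^1 ≡ 6 (mod 29)
6^2 = (6^1)^2 ≡ 6^2 = 36 ≡ 7 (mod 29)
6^3 = 6^2 · 6^1 ≡ 7 · 6 ≡ 13 (mod 29).
So A = 13. Bob then computes K = A^b mod p = 13^5 mod 29.
13^1 ≡ 13 (mod 29)
13^2 = (13^1)^2 ≡ 13^2 = 169 ≡ 24 (mod 29)
13^4 = (13^2)^2 ≡ 24^2 = 576 ≡ 25 (mod 29)
13^5 = 13^4 · 13^1 ≡ 25 · 13 ≡ 6 (mod 29).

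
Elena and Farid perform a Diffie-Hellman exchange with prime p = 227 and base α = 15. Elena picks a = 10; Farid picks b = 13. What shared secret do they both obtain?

19

Elena sends A = α^a mod p = 15^10 mod 227.
15^1 ≡ 15 (mod 227)
15^2 = (15^1)^2 ≡ 15^2 = 225 ≡ 225 (mod 227)
15^4 = (15^2)^2 ≡ 225^2 = 50625 ≡ 4 (mod 227)
15^8 = (15^4)^2 ≡ 4^2 = 16 ≡ 16 (mod 227)
15^10 = 15^8 · 15^2 ≡ 16 · 225 ≡ 195 (mod 227).
So A = 195. Farid then computes K = A^b mod p = 195^13 mod 227.
195^1 ≡ 195 (mod 227)
195^2 = (195^1)^2 ≡ 195^2 = 38025 ≡ 116 (mod 227)
195^4 = (195^2)^2 ≡ 116^2 = 13456 ≡ 63 (mod 227)
195^8 = (195^4)^2 ≡ 63^2 = 3969 ≡ 110 (mod 227)
195^13 = 195^8 · 195^4 · 195^1 ≡ 110 · 63 · 195 ≡ 19 (mod 227).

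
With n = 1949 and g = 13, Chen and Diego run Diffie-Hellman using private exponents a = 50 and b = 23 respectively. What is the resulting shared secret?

Diego sends B = g^b mod n = 13^23 mod 1949.
13^1 ≡ 13 (mod 1949)
13^2 = (13^1)^2 ≡ 13^2 = 169 ≡ 169 (mod 1949)
13^4 = (13^2)^2 ≡ 169^2 = 28561 ≡ 1275 (mod 1949)
13^8 = (13^4)^2 ≡ 1275^2 = 1625625 ≡ 159 (mod 1949)
13^16 = (13^8)^2 ≡ 159^2 = 25281 ≡ 1893 (mod 1949)
13^23 = 13^16 · 13^4 · 13^2 · 13^1 ≡ 1893 · 1275 · 169 · 13 ≡ 1414 (mod 1949).
So B = 1414. Chen then computes K = B^a mod n = 1414^50 mod 1949.
1414^1 ≡ 1414 (mod 1949)
1414^2 = (1414^1)^2 ≡ 1414^2 = 1999396 ≡ 1671 (mod 1949)
1414^4 = (1414^2)^2 ≡ 1671^2 = 2792241 ≡ 1273 (mod 1949)
1414^8 = (1414^4)^2 ≡ 1273^2 = 1620529 ≡ 910 (mod 1949)
1414^16 = (1414^8)^2 ≡ 910^2 = 828100 ≡ 1724 (mod 1949)
1414^32 = (1414^16)^2 ≡ 1724^2 = 2972176 ≡ 1900 (mod 1949)
1414^50 = 1414^32 · 1414^16 · 1414^2 ≡ 1900 · 1724 · 1671 ≡ 827 (mod 1949).

827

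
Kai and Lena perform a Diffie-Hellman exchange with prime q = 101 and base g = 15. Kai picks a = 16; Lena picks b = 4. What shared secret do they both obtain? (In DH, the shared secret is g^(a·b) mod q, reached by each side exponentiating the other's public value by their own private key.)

97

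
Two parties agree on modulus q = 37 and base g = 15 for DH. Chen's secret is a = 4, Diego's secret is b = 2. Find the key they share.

Diego sends B = g^b mod q = 15^2 mod 37.
15^1 ≡ 15 (mod 37)
15^2 = (15^1)^2 ≡ 15^2 = 225 ≡ 3 (mod 37)
So B = 3. Chen then computes K = B^a mod q = 3^4 mod 37.
3^1 ≡ 3 (mod 37)
3^2 = (3^1)^2 ≡ 3^2 = 9 ≡ 9 (mod 37)
3^4 = (3^2)^2 ≡ 9^2 = 81 ≡ 7 (mod 37)

7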